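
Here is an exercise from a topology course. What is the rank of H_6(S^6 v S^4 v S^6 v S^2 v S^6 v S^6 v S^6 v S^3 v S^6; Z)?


For a wedge of spheres, H_k (k>0) is free on one generator per sphere of dimension k.
Spheres of dimension 6: count = 6.
b_6 = 6

6


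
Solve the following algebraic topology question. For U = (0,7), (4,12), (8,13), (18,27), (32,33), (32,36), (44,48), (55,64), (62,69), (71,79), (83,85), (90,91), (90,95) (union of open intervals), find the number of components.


Sort and merge overlapping open intervals.
Merged: (0,13), (18,27), (32,36), (44,48), (55,69), (71,79), (83,85), (90,95).
Number of components = 8

8


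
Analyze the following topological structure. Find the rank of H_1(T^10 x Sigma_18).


pi_1(A x B) = pi_1(A) x pi_1(B); rank of abelianization = b_1.
b_1(T^10) = 10, b_1(Sigma_18) = 2*18 = 36.
b_1(product) = 10 + 36 = 46

46


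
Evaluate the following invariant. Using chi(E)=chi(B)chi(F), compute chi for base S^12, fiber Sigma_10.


chi(S^12) = 2 (n even), chi(Sigma_10) = 2 - 2*10 = -18.
chi(E) = 2 * (-18) = -36

-36


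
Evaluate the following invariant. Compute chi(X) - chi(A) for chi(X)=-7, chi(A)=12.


Relative Euler characteristic: chi(X, A) = chi(X) - chi(A).
= -7 - (12) = -19

-19


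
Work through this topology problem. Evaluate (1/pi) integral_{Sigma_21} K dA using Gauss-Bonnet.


Gauss-Bonnet: integral K dA = 2*pi*chi(M).
chi(Sigma_21) = 2 - 2*21 = -40.
(integral K dA)/pi = 2*chi = 2*(-40) = -80

-80


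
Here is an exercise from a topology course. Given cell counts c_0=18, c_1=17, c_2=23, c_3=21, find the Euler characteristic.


chi = sum_k (-1)^k c_k.
= (-1)^0*18 + (-1)^1*17 + (-1)^2*23 + (-1)^3*21
= (18) + (-17) + (23) + (-21)
= 3

3


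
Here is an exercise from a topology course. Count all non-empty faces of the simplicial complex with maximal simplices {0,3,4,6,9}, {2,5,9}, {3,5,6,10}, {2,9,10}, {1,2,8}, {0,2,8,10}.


Each maximal simplex on m vertices has 2^m - 1 nonempty faces.
Take the union (dedupe shared faces).
Total distinct faces = 66

66


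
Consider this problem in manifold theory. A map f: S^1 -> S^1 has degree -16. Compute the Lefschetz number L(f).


On S^1: L(f) = tr(f_0*) + (-1)^1 tr(f_1*) = 1 + (-1)^1 * deg(f).
L(f) = 1 + (-1)^1 * -16 = 1 + 16 = 17

17


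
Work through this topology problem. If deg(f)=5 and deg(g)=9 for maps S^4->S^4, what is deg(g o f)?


Degree is multiplicative under composition: deg(g o f) = deg(g) * deg(f).
= 9 * 5 = 45

45


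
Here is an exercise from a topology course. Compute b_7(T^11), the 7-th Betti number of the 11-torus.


By the Kunneth formula, b_k(T^n) = C(n,k).
b_7(T^11) = C(11,7).
C(11,7) = 11!/(7!*4!) = 330

330


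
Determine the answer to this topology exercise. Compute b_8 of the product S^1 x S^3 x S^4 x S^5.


Each S^d has Poincare polynomial 1 + t^d.
The product S^1 x S^3 x S^4 x S^5 has Poincare polynomial prod(1+t^d_i).
Expanding: b_0=1, b_1=1, b_3=1, b_4=2, b_5=2, b_6=1, b_7=1, b_8=2, b_9=2, b_10=1, b_12=1, b_13=1.
b_8 = 2

2


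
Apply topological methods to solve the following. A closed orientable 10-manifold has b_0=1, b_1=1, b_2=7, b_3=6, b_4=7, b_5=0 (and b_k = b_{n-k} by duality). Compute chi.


By Poincare duality b_k = b_{10-k}, so full Betti numbers: b_0=1, b_1=1, b_2=7, b_3=6, b_4=7, b_5=0, b_6=7, b_7=6, b_8=7, b_9=1, b_10=1.
chi = sum (-1)^k b_k = 16

16


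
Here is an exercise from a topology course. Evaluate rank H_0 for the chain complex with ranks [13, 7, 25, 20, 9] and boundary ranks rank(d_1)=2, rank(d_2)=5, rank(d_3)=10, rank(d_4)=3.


rank H_k = rank(ker d_k) - rank(im d_{k+1}).
rank(ker d_0) = rank(C_0) - rank(d_0) = 13 - 0 = 13.
rank(im d_{0+1}) = 2.
rank H_0 = 13 - 2 = 11

11


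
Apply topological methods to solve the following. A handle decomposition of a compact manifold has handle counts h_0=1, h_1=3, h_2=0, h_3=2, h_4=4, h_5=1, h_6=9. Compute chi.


Handles of index k contribute (-1)^k to chi (same as CW cells).
chi = (1) + (-3) + (0) + (-2) + (4) + (-1) + (9) = 8

8


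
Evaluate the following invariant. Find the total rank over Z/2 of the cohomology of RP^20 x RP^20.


dim H^*(RP^n; Z/2) = n+1 (one Z/2 in each degree 0..n).
Total Betti number is multiplicative.
Total = (20+1) * (20+1) = 21 * 21 = 441

441


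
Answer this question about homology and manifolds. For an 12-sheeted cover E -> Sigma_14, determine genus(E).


For an n-sheeted cover: chi(E) = n * chi(B).
chi(Sigma_14) = 2 - 2*14 = -26.
chi(E) = 12 * (-26) = -312.
genus(E) = (2 - chi(E))/2 = (2 - (-312))/2 = 314/2 = 157

157


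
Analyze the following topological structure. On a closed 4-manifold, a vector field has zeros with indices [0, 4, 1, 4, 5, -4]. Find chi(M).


Poincare-Hopf: chi(M) = sum of indices of zeros.
chi = (0) + (4) + (1) + (4) + (5) + (-4) = 10

10


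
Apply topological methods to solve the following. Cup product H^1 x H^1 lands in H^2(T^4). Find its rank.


Cup product: H^p x H^q -> H^{p+q}; here p+q = 1+1 = 2.
rank H^k(T^n) = C(n,k).
C(4,2) = 6

6


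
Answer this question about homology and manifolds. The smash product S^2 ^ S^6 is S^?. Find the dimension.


S^m ^ S^n = S^{m+n}.
k = 2 + 6 = 8

8


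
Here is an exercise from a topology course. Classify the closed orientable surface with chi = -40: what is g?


chi = 2 - 2g for closed orientable surfaces.
-40 = 2 - 2g
2g = 2 - (-40) = 42
g = 21

21


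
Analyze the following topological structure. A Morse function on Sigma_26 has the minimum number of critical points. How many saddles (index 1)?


A perfect Morse function has m_k = b_k.
For Sigma_26: b_0=1, b_1=2g=52, b_2=1.
Saddles m_1 = 2g = 52

52


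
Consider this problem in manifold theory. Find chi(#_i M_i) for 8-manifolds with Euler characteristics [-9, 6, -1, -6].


For n-manifolds: chi(A#B) = chi(A) + chi(B) - chi(S^8).
chi(S^8) = 1 + (-1)^8 = 2.
chi(#) = (sum chi_i) - (4-1)*chi(S^8) = -10 - 3*2 = -16

-16


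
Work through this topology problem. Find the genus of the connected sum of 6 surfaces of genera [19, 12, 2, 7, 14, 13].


Genus is additive under connected sum of orientable surfaces.
g = 19 + 12 + 2 + 7 + 14 + 13 = 67

67


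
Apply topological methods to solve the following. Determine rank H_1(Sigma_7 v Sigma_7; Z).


For a wedge: H_1(A v B) = H_1(A) + H_1(B).
b_1(Sigma_7) = 14, b_1(Sigma_7) = 14.
b_1 = 14 + 14 = 28

28


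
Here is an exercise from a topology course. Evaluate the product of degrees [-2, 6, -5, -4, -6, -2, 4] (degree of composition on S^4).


Degree is multiplicative: deg(composition) = product of degrees.
= (-2) * (6) * (-5) * (-4) * (-6) * (-2) * (4) = -11520

-11520


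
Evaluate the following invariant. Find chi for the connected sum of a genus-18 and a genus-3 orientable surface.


chi(Sigma_18) = 2 - 2*18 = -34
chi(Sigma_3) = 2 - 2*3 = -4
For surfaces: chi(A#B) = chi(A) + chi(B) - 2.
chi = -34 + -4 - 2 = -40

-40


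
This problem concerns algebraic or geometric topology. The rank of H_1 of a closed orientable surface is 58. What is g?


For a closed orientable surface: b_1 = 2g.
58 = 2g
g = 58 / 2 = 29

29


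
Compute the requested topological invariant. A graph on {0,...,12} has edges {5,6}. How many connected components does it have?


Run DFS/union-find over 13 vertices.
V = 13, E = 1.
Number of components = 12

12


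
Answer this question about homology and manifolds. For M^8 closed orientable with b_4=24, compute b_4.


Poincare duality for closed orientable n-manifolds: b_k = b_{n-k}.
Here n = 8, so b_4 = b_4 = 24

24


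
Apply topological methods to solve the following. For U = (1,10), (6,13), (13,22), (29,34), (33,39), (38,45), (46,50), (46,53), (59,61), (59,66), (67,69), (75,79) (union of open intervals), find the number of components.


Sort and merge overlapping open intervals.
Merged: (1,13), (13,22), (29,45), (46,53), (59,66), (67,69), (75,79).
Number of components = 7

7


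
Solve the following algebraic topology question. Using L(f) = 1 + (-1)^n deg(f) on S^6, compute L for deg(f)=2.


On S^6: L(f) = tr(f_0*) + (-1)^6 tr(f_6*) = 1 + (-1)^6 * deg(f).
L(f) = 1 + (-1)^6 * 2 = 1 + 2 = 3

3


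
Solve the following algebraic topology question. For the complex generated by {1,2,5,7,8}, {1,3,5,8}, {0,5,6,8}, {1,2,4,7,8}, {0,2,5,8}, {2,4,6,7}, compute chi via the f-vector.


Enumerate all faces; f-vector: f_0=9, f_1=26, f_2=28, f_3=13, f_4=2.
chi = sum (-1)^k f_k = 0

0


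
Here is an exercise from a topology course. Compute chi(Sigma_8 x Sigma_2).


chi(Sigma_8) = 2 - 2*8 = -14
chi(Sigma_2) = 2 - 2*2 = -2
chi(product) = (-14) * (-2) = 28

28


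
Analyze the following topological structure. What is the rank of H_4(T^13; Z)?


By the Kunneth formula, b_k(T^n) = C(n,k).
b_4(T^13) = C(13,4).
C(13,4) = 13!/(4!*9!) = 715

715


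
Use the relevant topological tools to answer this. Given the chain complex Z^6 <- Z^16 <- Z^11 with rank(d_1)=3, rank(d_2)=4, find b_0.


rank H_k = rank(ker d_k) - rank(im d_{k+1}).
rank(ker d_0) = rank(C_0) - rank(d_0) = 6 - 0 = 6.
rank(im d_{0+1}) = 3.
rank H_0 = 6 - 3 = 3

3


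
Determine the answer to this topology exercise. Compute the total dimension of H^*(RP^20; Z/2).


H^k(RP^20; Z/2) = Z/2 for each 0 <= k <= 20.
Total dimension = 20 + 1 = 21

21


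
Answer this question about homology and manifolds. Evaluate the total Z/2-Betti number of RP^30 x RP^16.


dim H^*(RP^n; Z/2) = n+1 (one Z/2 in each degree 0..n).
Total Betti number is multiplicative.
Total = (30+1) * (16+1) = 31 * 17 = 527

527


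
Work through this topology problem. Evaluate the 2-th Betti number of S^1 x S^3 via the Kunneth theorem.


Each S^d has Poincare polynomial 1 + t^d.
The product S^1 x S^3 has Poincare polynomial prod(1+t^d_i).
Expanding: b_0=1, b_1=1, b_3=1, b_4=1.
b_2 = 0

0


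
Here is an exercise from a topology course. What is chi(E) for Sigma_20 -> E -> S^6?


chi(S^6) = 2 (n even), chi(Sigma_20) = 2 - 2*20 = -38.
chi(E) = 2 * (-38) = -76

-76


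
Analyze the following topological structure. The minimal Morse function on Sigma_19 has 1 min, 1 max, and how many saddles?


A perfect Morse function has m_k = b_k.
For Sigma_19: b_0=1, b_1=2g=38, b_2=1.
Saddles m_1 = 2g = 38

38


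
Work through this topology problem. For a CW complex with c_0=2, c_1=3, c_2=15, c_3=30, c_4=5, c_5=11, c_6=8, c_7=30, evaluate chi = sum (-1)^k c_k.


chi = sum_k (-1)^k c_k.
= (-1)^0*2 + (-1)^1*3 + (-1)^2*15 + (-1)^3*30 + (-1)^4*5 + (-1)^5*11 + (-1)^6*8 + (-1)^7*30
= (2) + (-3) + (15) + (-30) + (5) + (-11) + (8) + (-30)
= -44

-44


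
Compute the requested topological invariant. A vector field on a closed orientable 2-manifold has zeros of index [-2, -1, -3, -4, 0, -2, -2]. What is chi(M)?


Poincare-Hopf: chi(M) = sum of indices of zeros.
chi = (-2) + (-1) + (-3) + (-4) + (0) + (-2) + (-2) = -14

-14


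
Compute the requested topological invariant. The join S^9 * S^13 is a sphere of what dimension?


Join of spheres: S^m * S^n = S^{m+n+1}.
dim = 9 + 13 + 1 = 23

23


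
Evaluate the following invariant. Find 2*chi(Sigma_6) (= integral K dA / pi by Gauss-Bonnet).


Gauss-Bonnet: integral K dA = 2*pi*chi(M).
chi(Sigma_6) = 2 - 2*6 = -10.
(integral K dA)/pi = 2*chi = 2*(-10) = -20

-20


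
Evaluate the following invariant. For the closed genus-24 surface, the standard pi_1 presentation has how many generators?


Standard presentation: pi_1(Sigma_g) = <a_1,b_1,...,a_g,b_g | [a_1,b_1]...[a_g,b_g] = 1>.
Number of generators = 2g = 2*24 = 48

48


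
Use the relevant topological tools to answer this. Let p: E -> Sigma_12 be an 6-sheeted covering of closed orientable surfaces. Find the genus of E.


For an n-sheeted cover: chi(E) = n * chi(B).
chi(Sigma_12) = 2 - 2*12 = -22.
chi(E) = 6 * (-22) = -132.
genus(E) = (2 - chi(E))/2 = (2 - (-132))/2 = 134/2 = 67

67


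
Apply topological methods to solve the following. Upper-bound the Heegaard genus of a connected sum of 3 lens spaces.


Heegaard genus satisfies g(A#B) <= g(A) + g(B).
Each lens space has g = 1.
Upper bound: 3 * 1 = 3

3


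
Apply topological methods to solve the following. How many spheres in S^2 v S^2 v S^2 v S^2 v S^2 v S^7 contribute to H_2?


For a wedge of spheres, H_k (k>0) is free on one generator per sphere of dimension k.
Spheres of dimension 2: count = 5.
b_2 = 5

5


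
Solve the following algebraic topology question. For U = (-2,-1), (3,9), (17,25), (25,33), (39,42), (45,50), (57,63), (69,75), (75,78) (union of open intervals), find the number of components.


Sort and merge overlapping open intervals.
Merged: (-2,-1), (3,9), (17,25), (25,33), (39,42), (45,50), (57,63), (69,75), (75,78).
Number of components = 9

9


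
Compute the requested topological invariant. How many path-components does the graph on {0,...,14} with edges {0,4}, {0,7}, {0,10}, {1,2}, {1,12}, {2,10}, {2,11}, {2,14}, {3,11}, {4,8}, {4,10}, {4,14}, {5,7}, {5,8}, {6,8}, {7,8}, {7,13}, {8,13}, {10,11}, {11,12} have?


Run DFS/union-find over 15 vertices.
V = 15, E = 20.
Number of components = 2

2


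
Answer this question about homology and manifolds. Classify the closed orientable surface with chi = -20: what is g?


chi = 2 - 2g for closed orientable surfaces.
-20 = 2 - 2g
2g = 2 - (-20) = 22
g = 11

11


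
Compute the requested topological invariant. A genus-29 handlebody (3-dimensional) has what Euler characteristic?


A genus-g handlebody deformation retracts to a wedge of g circles.
chi(vee_g S^1) = 1 - g.
chi(H_29) = 1 - 29 = -28

-28


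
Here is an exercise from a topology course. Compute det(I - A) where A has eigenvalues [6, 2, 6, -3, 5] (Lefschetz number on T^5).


For a torus self-map: L(f) = det(I - A) where A acts on H_1.
L(f) = (1-6) * (1-2) * (1-6) * (1--3) * (1-5) = -5 * -1 * -5 * 4 * -4 = 400

400


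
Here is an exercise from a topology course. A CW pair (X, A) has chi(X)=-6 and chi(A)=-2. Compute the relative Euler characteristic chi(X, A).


Relative Euler characteristic: chi(X, A) = chi(X) - chi(A).
= -6 - (-2) = -4

-4


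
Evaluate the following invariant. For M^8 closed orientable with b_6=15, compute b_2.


Poincare duality for closed orientable n-manifolds: b_k = b_{n-k}.
Here n = 8, so b_2 = b_6 = 15

15


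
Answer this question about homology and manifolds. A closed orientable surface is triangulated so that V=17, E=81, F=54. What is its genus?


chi = V - E + F = 17 - 81 + 54 = -10
For orientable closed surface: chi = 2 - 2g, so g = (2 - chi)/2.
g = (2 - (-10)) / 2 = 12 / 2 = 6

6


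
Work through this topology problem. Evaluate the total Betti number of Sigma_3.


For Sigma_3: b_0 = 1, b_1 = 2g = 6, b_2 = 1.
Total = 1 + 6 + 1 = 8

8


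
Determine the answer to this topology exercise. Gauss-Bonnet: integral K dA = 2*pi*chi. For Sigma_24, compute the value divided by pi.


Gauss-Bonnet: integral K dA = 2*pi*chi(M).
chi(Sigma_24) = 2 - 2*24 = -46.
(integral K dA)/pi = 2*chi = 2*(-46) = -92

-92


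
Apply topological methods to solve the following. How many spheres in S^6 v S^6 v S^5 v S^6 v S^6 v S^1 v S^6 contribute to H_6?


For a wedge of spheres, H_k (k>0) is free on one generator per sphere of dimension k.
Spheres of dimension 6: count = 5.
b_6 = 5

5


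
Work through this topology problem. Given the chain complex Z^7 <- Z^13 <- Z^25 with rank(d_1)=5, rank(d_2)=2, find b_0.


rank H_k = rank(ker d_k) - rank(im d_{k+1}).
rank(ker d_0) = rank(C_0) - rank(d_0) = 7 - 0 = 7.
rank(im d_{0+1}) = 5.
rank H_0 = 7 - 5 = 2

2


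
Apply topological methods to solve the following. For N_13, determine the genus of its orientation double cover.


chi(N_13) = 2 - 13 = -11.
Double cover: chi(Sigma_g) = 2 * chi(N_13) = 2*(-11) = -22.
2 - 2g = -22, so g = (2 - (-22))/2 = 24/2 = 12

12


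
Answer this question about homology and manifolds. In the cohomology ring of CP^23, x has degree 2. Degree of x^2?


|x| = 2 in H^*(CP^n).
|x^2| = 2 * |x| = 2 * 2 = 4

4


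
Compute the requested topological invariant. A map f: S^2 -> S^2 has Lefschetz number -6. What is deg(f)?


L(f) = 1 + (-1)^2 deg(f) on S^2.
-6 = 1 + (-1)^2 * deg(f)
(-1)^2 * deg(f) = -7
deg(f) = -7

-7


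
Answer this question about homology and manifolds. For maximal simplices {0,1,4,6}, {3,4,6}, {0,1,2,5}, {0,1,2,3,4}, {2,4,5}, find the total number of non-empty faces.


Each maximal simplex on m vertices has 2^m - 1 nonempty faces.
Take the union (dedupe shared faces).
Total distinct faces = 51

51


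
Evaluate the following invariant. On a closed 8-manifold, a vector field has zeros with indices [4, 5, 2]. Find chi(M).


Poincare-Hopf: chi(M) = sum of indices of zeros.
chi = (4) + (5) + (2) = 11

11


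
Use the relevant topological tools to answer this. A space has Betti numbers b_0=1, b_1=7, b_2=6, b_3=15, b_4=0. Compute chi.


chi = sum_k (-1)^k b_k.
= (1) + (-7) + (6) + (-15) + (0)
= -15

-15


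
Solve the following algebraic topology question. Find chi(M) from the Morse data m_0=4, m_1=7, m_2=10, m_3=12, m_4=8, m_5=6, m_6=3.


Morse theory: chi(M) = sum_k (-1)^k m_k where m_k = #(index-k critical points).
= (4) + (-7) + (10) + (-12) + (8) + (-6) + (3) = 0

0


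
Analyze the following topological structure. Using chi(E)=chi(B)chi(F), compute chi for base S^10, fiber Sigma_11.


chi(S^10) = 2 (n even), chi(Sigma_11) = 2 - 2*11 = -20.
chi(E) = 2 * (-20) = -40

-40


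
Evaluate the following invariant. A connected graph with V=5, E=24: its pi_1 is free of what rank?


For a connected graph: rank(pi_1) = b_1 = E - V + 1 = 1 - chi.
chi = V - E = 5 - 24 = -19.
rank = 1 - (-19) = 24 - 5 + 1 = 20

20


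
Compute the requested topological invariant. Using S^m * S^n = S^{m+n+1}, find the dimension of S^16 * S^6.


Join of spheres: S^m * S^n = S^{m+n+1}.
dim = 16 + 6 + 1 = 23

23


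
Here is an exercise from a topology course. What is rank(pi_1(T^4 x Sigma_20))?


pi_1(A x B) = pi_1(A) x pi_1(B); rank of abelianization = b_1.
b_1(T^4) = 4, b_1(Sigma_20) = 2*20 = 40.
b_1(product) = 4 + 40 = 44

44


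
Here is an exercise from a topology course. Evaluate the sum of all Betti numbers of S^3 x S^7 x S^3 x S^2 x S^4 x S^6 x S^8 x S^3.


Total Betti number is multiplicative under products.
Each S^d (d>=1) has total Betti number 2.
There are 8 sphere factors.
Total = 2^8 = 256

256


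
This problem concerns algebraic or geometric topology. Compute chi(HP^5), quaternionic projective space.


HP^5 has one cell in each dimension 0, 4, ..., 4*5 (5+1 cells, all even-dim).
chi = 5 + 1 = 6

6


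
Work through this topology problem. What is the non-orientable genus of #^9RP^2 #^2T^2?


Since a >= 1, the sum is non-orientable; each T^2 can be replaced by RP^2 # RP^2 (since T^2#RP^2 = 3RP^2).
Total crosscaps k = 9 + 2*2 = 13.
Check via chi: chi = 9*1 + 2*0 - (9+2-1)*2 = -11 = 2 - k = -11. Consistent.

13


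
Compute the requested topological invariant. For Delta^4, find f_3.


Delta^4 has 4+1 vertices. A 3-face is a choice of 3+1 vertices.
f_3 = C(4+1, 3+1) = C(5,4) = 5

5


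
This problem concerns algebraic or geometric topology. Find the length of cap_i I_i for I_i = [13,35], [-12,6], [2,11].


Intersection = [max(a_i), min(b_i)] = [13, 6].
Since 13 > 6, the intersection is empty.
Length = 0

0


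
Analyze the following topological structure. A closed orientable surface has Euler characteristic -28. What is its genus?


chi = 2 - 2g for closed orientable surfaces.
-28 = 2 - 2g
2g = 2 - (-28) = 30
g = 15

15


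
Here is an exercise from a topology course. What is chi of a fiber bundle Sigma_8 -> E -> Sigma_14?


For a fiber bundle F -> E -> B (with CW structure): chi(E) = chi(B) * chi(F).
chi(Sigma_14) = -26, chi(Sigma_8) = -14.
chi(E) = (-26) * (-14) = 364

364


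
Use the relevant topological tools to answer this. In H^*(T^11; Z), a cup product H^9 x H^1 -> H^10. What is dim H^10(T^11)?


Cup product: H^p x H^q -> H^{p+q}; here p+q = 9+1 = 10.
rank H^k(T^n) = C(n,k).
C(11,10) = 11

11


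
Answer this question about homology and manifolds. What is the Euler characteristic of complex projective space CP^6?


CP^6 has one cell in each even dimension 0, 2, ..., 2*6 (6+1 cells total).
All cells are even-dimensional, so chi = number of cells.
chi = 6 + 1 = 7

7


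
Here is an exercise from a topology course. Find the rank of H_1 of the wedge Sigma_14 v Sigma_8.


For a wedge: H_1(A v B) = H_1(A) + H_1(B).
b_1(Sigma_14) = 28, b_1(Sigma_8) = 16.
b_1 = 28 + 16 = 44

44


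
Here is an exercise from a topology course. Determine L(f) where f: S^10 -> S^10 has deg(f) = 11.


On S^10: L(f) = tr(f_0*) + (-1)^10 tr(f_10*) = 1 + (-1)^10 * deg(f).
L(f) = 1 + (-1)^10 * 11 = 1 + 11 = 12

12


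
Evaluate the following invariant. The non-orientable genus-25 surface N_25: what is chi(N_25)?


For a non-orientable closed surface with k crosscaps: chi = 2 - k.
Here k = 25.
chi = 2 - 25 = -23

-23


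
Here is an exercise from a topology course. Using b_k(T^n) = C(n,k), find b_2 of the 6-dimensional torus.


By the Kunneth formula, b_k(T^n) = C(n,k).
b_2(T^6) = C(6,2).
C(6,2) = 6!/(2!*4!) = 15

15


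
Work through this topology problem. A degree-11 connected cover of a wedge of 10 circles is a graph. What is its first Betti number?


Nielsen-Schreier: an index-n subgroup of F_r is free of rank 1 + n(r-1).
Equivalently: chi(cover) = n*chi(base); chi(vee_r S^1) = 1 - 10 = -9.
chi(E) = 11*(-9) = -99; rank = 1 - chi(E) = 1 - (-99) = 100.
rank = 1 + 11*(10-1) = 1 + 99 = 100

100


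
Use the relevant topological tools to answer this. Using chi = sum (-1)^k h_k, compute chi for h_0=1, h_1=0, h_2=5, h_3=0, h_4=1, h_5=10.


Handles of index k contribute (-1)^k to chi (same as CW cells).
chi = (1) + (0) + (5) + (0) + (1) + (-10) = -3

-3


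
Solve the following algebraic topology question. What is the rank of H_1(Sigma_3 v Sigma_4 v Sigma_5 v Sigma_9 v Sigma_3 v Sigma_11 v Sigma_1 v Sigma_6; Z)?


For a wedge X v Y: reduced H_k(X v Y) = H_k(X) + H_k(Y).
Each Sigma_g contributes b_1 = 2g.
b_1 = 6 + 8 + 10 + 18 + 6 + 22 + 2 + 12 = 84

84


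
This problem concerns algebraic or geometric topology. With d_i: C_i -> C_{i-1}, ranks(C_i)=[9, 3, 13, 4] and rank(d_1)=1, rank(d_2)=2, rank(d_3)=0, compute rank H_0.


rank H_k = rank(ker d_k) - rank(im d_{k+1}).
rank(ker d_0) = rank(C_0) - rank(d_0) = 9 - 0 = 9.
rank(im d_{0+1}) = 1.
rank H_0 = 9 - 1 = 8

8


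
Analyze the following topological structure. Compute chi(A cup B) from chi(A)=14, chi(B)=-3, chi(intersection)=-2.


chi(A cup B) = chi(A) + chi(B) - chi(A cap B)
= 14 + (-3) - (-2)
= 13

13


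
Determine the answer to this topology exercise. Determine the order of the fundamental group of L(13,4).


pi_1(L(p,q)) = Z/pZ for any q coprime to p.
|pi_1(L(13,4))| = 13

13


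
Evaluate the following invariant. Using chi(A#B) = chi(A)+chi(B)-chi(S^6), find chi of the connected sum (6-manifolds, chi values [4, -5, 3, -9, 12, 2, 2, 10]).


For n-manifolds: chi(A#B) = chi(A) + chi(B) - chi(S^6).
chi(S^6) = 1 + (-1)^6 = 2.
chi(#) = (sum chi_i) - (8-1)*chi(S^6) = 19 - 7*2 = 5

5


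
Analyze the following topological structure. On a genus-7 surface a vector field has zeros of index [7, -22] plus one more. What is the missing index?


Poincare-Hopf: sum of indices = chi(M).
chi(Sigma_7) = 2 - 2*7 = -12.
Sum of known indices = -15.
x = chi - (sum known) = -12 - (-15) = 3

3


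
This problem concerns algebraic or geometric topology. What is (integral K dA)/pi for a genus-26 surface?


Gauss-Bonnet: integral K dA = 2*pi*chi(M).
chi(Sigma_26) = 2 - 2*26 = -50.
(integral K dA)/pi = 2*chi = 2*(-50) = -100

-100


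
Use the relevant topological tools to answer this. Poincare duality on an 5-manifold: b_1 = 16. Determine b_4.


Poincare duality for closed orientable n-manifolds: b_k = b_{n-k}.
Here n = 5, so b_4 = b_1 = 16

16


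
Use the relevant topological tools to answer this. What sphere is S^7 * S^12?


Join of spheres: S^m * S^n = S^{m+n+1}.
dim = 7 + 12 + 1 = 20

20


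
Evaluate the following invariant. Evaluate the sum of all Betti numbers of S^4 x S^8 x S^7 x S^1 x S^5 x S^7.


Total Betti number is multiplicative under products.
Each S^d (d>=1) has total Betti number 2.
There are 6 sphere factors.
Total = 2^6 = 64

64


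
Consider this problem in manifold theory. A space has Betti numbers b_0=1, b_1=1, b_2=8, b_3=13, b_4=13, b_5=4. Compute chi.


chi = sum_k (-1)^k b_k.
= (1) + (-1) + (8) + (-13) + (13) + (-4)
= 4

4


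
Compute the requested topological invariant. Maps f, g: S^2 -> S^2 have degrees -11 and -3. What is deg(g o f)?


Degree is multiplicative under composition: deg(g o f) = deg(g) * deg(f).
= -3 * -11 = 33

33


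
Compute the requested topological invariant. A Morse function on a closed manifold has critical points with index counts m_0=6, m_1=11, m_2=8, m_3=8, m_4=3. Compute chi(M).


Morse theory: chi(M) = sum_k (-1)^k m_k where m_k = #(index-k critical points).
= (6) + (-11) + (8) + (-8) + (3) = -2

-2


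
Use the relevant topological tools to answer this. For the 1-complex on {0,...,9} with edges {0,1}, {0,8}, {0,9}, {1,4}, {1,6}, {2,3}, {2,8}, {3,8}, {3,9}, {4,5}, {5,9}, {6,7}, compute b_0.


Run DFS/union-find over 10 vertices.
V = 10, E = 12.
Number of components = 1

1


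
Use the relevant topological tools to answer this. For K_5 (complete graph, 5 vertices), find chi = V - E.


K_5: V = 5, E = C(5,2) = 10.
chi = V - E = 5 - 10 = -5

-5


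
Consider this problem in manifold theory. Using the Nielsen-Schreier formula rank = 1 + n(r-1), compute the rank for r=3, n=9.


Nielsen-Schreier: an index-n subgroup of F_r is free of rank 1 + n(r-1).
Equivalently: chi(cover) = n*chi(base); chi(vee_r S^1) = 1 - 3 = -2.
chi(E) = 9*(-2) = -18; rank = 1 - chi(E) = 1 - (-18) = 19.
rank = 1 + 9*(3-1) = 1 + 18 = 19

19


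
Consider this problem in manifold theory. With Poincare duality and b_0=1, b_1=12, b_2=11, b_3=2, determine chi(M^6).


By Poincare duality b_k = b_{6-k}, so full Betti numbers: b_0=1, b_1=12, b_2=11, b_3=2, b_4=11, b_5=12, b_6=1.
chi = sum (-1)^k b_k = -2

-2


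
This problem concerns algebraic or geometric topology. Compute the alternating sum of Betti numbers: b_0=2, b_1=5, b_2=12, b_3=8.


chi = sum_k (-1)^k b_k.
= (2) + (-5) + (12) + (-8)
= 1

1


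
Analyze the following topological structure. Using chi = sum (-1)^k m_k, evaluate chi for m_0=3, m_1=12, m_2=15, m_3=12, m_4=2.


Morse theory: chi(M) = sum_k (-1)^k m_k where m_k = #(index-k critical points).
= (3) + (-12) + (15) + (-12) + (2) = -4

-4


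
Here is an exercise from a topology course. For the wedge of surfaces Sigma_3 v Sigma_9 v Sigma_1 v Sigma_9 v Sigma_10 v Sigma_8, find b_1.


For a wedge X v Y: reduced H_k(X v Y) = H_k(X) + H_k(Y).
Each Sigma_g contributes b_1 = 2g.
b_1 = 6 + 18 + 2 + 18 + 20 + 16 = 80

80


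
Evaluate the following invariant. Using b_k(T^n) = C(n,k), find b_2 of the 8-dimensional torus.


By the Kunneth formula, b_k(T^n) = C(n,k).
b_2(T^8) = C(8,2).
C(8,2) = 8!/(2!*6!) = 28

28


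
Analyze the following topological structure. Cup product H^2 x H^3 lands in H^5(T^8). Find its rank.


Cup product: H^p x H^q -> H^{p+q}; here p+q = 2+3 = 5.
rank H^k(T^n) = C(n,k).
C(8,5) = 56

56


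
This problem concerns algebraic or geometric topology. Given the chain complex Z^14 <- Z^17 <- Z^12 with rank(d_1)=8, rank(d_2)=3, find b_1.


rank H_k = rank(ker d_k) - rank(im d_{k+1}).
rank(ker d_1) = rank(C_1) - rank(d_1) = 17 - 8 = 9.
rank(im d_{1+1}) = 3.
rank H_1 = 9 - 3 = 6

6


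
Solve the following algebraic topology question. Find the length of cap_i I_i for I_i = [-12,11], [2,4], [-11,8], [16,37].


Intersection = [max(a_i), min(b_i)] = [16, 4].
Since 16 > 4, the intersection is empty.
Length = 0

0


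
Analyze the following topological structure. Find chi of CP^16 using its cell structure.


CP^16 has one cell in each even dimension 0, 2, ..., 2*16 (16+1 cells total).
All cells are even-dimensional, so chi = number of cells.
chi = 16 + 1 = 17

17


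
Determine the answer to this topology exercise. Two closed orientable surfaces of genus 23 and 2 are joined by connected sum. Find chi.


chi(Sigma_23) = 2 - 2*23 = -44
chi(Sigma_2) = 2 - 2*2 = -2
For surfaces: chi(A#B) = chi(A) + chi(B) - 2.
chi = -44 + -2 - 2 = -48

-48


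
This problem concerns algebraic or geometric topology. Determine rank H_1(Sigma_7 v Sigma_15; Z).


For a wedge: H_1(A v B) = H_1(A) + H_1(B).
b_1(Sigma_7) = 14, b_1(Sigma_15) = 30.
b_1 = 14 + 30 = 44

44


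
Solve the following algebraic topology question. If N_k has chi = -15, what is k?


chi = 2 - k for closed non-orientable surfaces with k crosscaps.
-15 = 2 - k
k = 2 - (-15) = 17

17


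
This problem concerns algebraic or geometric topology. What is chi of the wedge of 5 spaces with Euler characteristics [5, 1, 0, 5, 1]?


chi(A v B) = chi(A) + chi(B) - 1 (one point identified).
For 5 spaces: chi = (sum chi_i) - (5 - 1).
sum = 12; chi = 12 - 4 = 8

8


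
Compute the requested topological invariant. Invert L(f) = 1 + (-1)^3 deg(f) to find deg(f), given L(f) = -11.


L(f) = 1 + (-1)^3 deg(f) on S^3.
-11 = 1 + (-1)^3 * deg(f)
(-1)^3 * deg(f) = -12
deg(f) = 12

12


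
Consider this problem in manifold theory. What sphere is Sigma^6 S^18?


Each suspension raises dimension by 1: Sigma S^n = S^{n+1}.
Sigma^6 S^18 = S^{18+6} = S^24

24


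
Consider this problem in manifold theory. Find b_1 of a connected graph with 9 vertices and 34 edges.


For a connected graph: rank(pi_1) = b_1 = E - V + 1 = 1 - chi.
chi = V - E = 9 - 34 = -25.
rank = 1 - (-25) = 34 - 9 + 1 = 26

26


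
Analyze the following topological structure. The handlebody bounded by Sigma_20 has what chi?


A genus-g handlebody deformation retracts to a wedge of g circles.
chi(vee_g S^1) = 1 - g.
chi(H_20) = 1 - 20 = -19

-19


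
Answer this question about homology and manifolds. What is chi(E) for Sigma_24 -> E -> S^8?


chi(S^8) = 2 (n even), chi(Sigma_24) = 2 - 2*24 = -46.
chi(E) = 2 * (-46) = -92

-92


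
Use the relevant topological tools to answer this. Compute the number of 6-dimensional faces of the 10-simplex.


Delta^10 has 10+1 vertices. A 6-face is a choice of 6+1 vertices.
f_6 = C(10+1, 6+1) = C(11,7) = 330

330


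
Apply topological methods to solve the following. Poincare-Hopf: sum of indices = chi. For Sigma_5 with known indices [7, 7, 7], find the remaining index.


Poincare-Hopf: sum of indices = chi(M).
chi(Sigma_5) = 2 - 2*5 = -8.
Sum of known indices = 21.
x = chi - (sum known) = -8 - (21) = -29

-29


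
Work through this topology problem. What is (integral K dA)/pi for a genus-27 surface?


Gauss-Bonnet: integral K dA = 2*pi*chi(M).
chi(Sigma_27) = 2 - 2*27 = -52.
(integral K dA)/pi = 2*chi = 2*(-52) = -104

-104


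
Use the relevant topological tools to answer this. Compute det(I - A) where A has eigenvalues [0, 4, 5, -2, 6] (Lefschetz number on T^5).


For a torus self-map: L(f) = det(I - A) where A acts on H_1.
L(f) = (1-0) * (1-4) * (1-5) * (1--2) * (1-6) = 1 * -3 * -4 * 3 * -5 = -180

-180


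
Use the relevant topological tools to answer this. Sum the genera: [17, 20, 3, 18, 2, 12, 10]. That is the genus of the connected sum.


Genus is additive under connected sum of orientable surfaces.
g = 17 + 20 + 3 + 18 + 2 + 12 + 10 = 82

82


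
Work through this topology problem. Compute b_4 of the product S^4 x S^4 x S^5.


Each S^d has Poincare polynomial 1 + t^d.
The product S^4 x S^4 x S^5 has Poincare polynomial prod(1+t^d_i).
Expanding: b_0=1, b_4=2, b_5=1, b_8=1, b_9=2, b_13=1.
b_4 = 2

2


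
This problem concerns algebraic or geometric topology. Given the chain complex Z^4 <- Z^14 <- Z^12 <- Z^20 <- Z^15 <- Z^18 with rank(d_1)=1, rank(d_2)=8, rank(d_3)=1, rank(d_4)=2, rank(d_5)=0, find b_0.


rank H_k = rank(ker d_k) - rank(im d_{k+1}).
rank(ker d_0) = rank(C_0) - rank(d_0) = 4 - 0 = 4.
rank(im d_{0+1}) = 1.
rank H_0 = 4 - 1 = 3

3


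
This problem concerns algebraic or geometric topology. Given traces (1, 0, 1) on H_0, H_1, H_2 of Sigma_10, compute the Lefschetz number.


L(f) = tr(f_0*) - tr(f_1*) + tr(f_2*).
= 1 - (0) + (1)
= 2

2


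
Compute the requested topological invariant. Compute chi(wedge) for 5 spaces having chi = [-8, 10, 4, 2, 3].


chi(A v B) = chi(A) + chi(B) - 1 (one point identified).
For 5 spaces: chi = (sum chi_i) - (5 - 1).
sum = 11; chi = 11 - 4 = 7

7


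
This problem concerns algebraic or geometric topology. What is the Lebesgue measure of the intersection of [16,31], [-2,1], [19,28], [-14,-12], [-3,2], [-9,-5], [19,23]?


Intersection = [max(a_i), min(b_i)] = [19, -12].
Since 19 > -12, the intersection is empty.
Length = 0

0


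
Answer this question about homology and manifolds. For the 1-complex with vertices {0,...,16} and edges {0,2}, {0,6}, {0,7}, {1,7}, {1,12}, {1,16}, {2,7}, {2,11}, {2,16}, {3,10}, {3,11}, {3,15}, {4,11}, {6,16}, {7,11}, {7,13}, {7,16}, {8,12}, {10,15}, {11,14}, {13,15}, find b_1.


b_1 = E - V + (number of components).
E = 21, V = 17, components = 3.
b_1 = 21 - 17 + 3 = 7

7


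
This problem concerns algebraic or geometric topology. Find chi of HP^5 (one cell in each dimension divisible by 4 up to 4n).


HP^5 has one cell in each dimension 0, 4, ..., 4*5 (5+1 cells, all even-dim).
chi = 5 + 1 = 6

6


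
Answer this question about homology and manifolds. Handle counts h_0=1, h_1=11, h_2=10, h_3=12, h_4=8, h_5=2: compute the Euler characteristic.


Handles of index k contribute (-1)^k to chi (same as CW cells).
chi = (1) + (-11) + (10) + (-12) + (8) + (-2) = -6

-6


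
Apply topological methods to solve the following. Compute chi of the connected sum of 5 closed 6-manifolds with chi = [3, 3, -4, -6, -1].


For n-manifolds: chi(A#B) = chi(A) + chi(B) - chi(S^6).
chi(S^6) = 1 + (-1)^6 = 2.
chi(#) = (sum chi_i) - (5-1)*chi(S^6) = -5 - 4*2 = -13

-13


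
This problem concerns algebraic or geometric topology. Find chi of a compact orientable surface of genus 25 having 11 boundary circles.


For a compact orientable surface with genus g and b boundary components: chi = 2 - 2g - b.
chi = 2 - 2*25 - 11 = 2 - 50 - 11 = -59

-59


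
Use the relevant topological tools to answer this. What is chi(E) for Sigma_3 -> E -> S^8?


chi(S^8) = 2 (n even), chi(Sigma_3) = 2 - 2*3 = -4.
chi(E) = 2 * (-4) = -8

-8


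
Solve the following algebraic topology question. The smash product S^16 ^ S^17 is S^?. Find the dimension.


S^m ^ S^n = S^{m+n}.
k = 16 + 17 = 33

33


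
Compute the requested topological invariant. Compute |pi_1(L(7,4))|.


pi_1(L(p,q)) = Z/pZ for any q coprime to p.
|pi_1(L(7,4))| = 7

7


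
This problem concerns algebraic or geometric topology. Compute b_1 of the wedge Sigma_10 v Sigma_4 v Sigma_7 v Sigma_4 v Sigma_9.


For a wedge X v Y: reduced H_k(X v Y) = H_k(X) + H_k(Y).
Each Sigma_g contributes b_1 = 2g.
b_1 = 20 + 8 + 14 + 8 + 18 = 68

68


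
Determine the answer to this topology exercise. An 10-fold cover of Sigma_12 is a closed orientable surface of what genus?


For an n-sheeted cover: chi(E) = n * chi(B).
chi(Sigma_12) = 2 - 2*12 = -22.
chi(E) = 10 * (-22) = -220.
genus(E) = (2 - chi(E))/2 = (2 - (-220))/2 = 222/2 = 111

111


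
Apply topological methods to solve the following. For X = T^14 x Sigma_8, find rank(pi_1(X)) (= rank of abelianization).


pi_1(A x B) = pi_1(A) x pi_1(B); rank of abelianization = b_1.
b_1(T^14) = 14, b_1(Sigma_8) = 2*8 = 16.
b_1(product) = 14 + 16 = 30

30


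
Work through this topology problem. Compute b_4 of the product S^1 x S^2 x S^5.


Each S^d has Poincare polynomial 1 + t^d.
The product S^1 x S^2 x S^5 has Poincare polynomial prod(1+t^d_i).
Expanding: b_0=1, b_1=1, b_2=1, b_3=1, b_5=1, b_6=1, b_7=1, b_8=1.
b_4 = 0

0


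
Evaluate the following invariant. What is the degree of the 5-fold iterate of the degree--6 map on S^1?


deg(f) = -6. Degree is multiplicative: deg(f^5) = (deg f)^5.
deg(f^5) = (-6)^5 = -7776

-7776


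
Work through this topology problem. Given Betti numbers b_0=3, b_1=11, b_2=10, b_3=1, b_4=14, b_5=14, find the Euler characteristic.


chi = sum_k (-1)^k b_k.
= (3) + (-11) + (10) + (-1) + (14) + (-14)
= 1

1


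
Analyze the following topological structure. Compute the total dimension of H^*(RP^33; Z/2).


H^k(RP^33; Z/2) = Z/2 for each 0 <= k <= 33.
Total dimension = 33 + 1 = 34

34


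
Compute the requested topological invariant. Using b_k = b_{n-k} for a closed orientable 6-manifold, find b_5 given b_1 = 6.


Poincare duality for closed orientable n-manifolds: b_k = b_{n-k}.
Here n = 6, so b_5 = b_1 = 6

6


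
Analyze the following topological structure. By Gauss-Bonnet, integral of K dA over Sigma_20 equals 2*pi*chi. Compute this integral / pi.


Gauss-Bonnet: integral K dA = 2*pi*chi(M).
chi(Sigma_20) = 2 - 2*20 = -38.
(integral K dA)/pi = 2*chi = 2*(-38) = -76

-76


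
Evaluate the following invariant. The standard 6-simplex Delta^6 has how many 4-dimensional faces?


Delta^6 has 6+1 vertices. A 4-face is a choice of 4+1 vertices.
f_4 = C(6+1, 4+1) = C(7,5) = 21

21


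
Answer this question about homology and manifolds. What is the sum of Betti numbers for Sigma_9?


For Sigma_9: b_0 = 1, b_1 = 2g = 18, b_2 = 1.
Total = 1 + 18 + 1 = 20

20


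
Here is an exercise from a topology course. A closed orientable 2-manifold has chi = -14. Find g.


chi = 2 - 2g for closed orientable surfaces.
-14 = 2 - 2g
2g = 2 - (-14) = 16
g = 8

8


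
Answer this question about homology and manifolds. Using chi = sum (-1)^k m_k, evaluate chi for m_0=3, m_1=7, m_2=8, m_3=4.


Morse theory: chi(M) = sum_k (-1)^k m_k where m_k = #(index-k critical points).
= (3) + (-7) + (8) + (-4) = 0

0


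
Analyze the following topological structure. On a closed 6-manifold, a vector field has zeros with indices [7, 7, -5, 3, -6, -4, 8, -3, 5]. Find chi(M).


Poincare-Hopf: chi(M) = sum of indices of zeros.
chi = (7) + (7) + (-5) + (3) + (-6) + (-4) + (8) + (-3) + (5) = 12

12


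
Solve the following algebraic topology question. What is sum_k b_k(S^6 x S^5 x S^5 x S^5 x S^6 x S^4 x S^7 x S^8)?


Total Betti number is multiplicative under products.
Each S^d (d>=1) has total Betti number 2.
There are 8 sphere factors.
Total = 2^8 = 256

256


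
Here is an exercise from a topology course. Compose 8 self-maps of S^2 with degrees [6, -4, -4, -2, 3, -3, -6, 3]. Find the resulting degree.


Degree is multiplicative: deg(composition) = product of degrees.
= (6) * (-4) * (-4) * (-2) * (3) * (-3) * (-6) * (3) = -31104

-31104


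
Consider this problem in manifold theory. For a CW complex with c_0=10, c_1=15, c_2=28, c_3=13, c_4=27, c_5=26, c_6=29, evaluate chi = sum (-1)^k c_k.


chi = sum_k (-1)^k c_k.
= (-1)^0*10 + (-1)^1*15 + (-1)^2*28 + (-1)^3*13 + (-1)^4*27 + (-1)^5*26 + (-1)^6*29
= (10) + (-15) + (28) + (-13) + (27) + (-26) + (29)
= 40

40


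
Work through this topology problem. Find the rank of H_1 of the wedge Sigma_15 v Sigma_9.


For a wedge: H_1(A v B) = H_1(A) + H_1(B).
b_1(Sigma_15) = 30, b_1(Sigma_9) = 18.
b_1 = 30 + 18 = 48

48


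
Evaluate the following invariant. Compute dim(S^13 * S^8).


Join of spheres: S^m * S^n = S^{m+n+1}.
dim = 13 + 8 + 1 = 22

22


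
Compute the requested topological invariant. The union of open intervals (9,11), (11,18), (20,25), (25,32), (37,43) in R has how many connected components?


Sort and merge overlapping open intervals.
Merged: (9,11), (11,18), (20,25), (25,32), (37,43).
Number of components = 5

5
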